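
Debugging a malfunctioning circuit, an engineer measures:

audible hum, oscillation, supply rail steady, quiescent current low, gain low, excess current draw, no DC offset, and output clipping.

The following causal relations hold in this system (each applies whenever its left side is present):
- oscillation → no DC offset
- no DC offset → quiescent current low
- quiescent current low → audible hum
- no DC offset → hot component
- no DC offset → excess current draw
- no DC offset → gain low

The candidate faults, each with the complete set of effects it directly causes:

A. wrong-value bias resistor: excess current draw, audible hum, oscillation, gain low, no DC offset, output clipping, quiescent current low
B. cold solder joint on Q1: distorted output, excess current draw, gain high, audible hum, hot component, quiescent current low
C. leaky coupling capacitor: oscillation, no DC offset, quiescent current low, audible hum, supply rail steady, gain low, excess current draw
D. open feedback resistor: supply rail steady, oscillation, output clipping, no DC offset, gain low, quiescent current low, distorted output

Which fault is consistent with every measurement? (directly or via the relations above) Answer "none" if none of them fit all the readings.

D

Checking each candidate against the observations:
(A) wrong-value bias resistor — does not account for supply rail steady
(B) cold solder joint on Q1 — audible hum match; oscillation miss; supply rail steady miss; quiescent current low match; gain low miss; excess current draw match; no DC offset miss; output clipping miss
(C) leaky coupling capacitor — does not account for output clipping
(D) open feedback resistor — audible hum match (through quiescent current low → audible hum); oscillation match; supply rail steady match; quiescent current low match; gain low match; excess current draw match (through no DC offset → excess current draw); no DC offset match; output clipping match
(D) is the only candidate with no mismatches.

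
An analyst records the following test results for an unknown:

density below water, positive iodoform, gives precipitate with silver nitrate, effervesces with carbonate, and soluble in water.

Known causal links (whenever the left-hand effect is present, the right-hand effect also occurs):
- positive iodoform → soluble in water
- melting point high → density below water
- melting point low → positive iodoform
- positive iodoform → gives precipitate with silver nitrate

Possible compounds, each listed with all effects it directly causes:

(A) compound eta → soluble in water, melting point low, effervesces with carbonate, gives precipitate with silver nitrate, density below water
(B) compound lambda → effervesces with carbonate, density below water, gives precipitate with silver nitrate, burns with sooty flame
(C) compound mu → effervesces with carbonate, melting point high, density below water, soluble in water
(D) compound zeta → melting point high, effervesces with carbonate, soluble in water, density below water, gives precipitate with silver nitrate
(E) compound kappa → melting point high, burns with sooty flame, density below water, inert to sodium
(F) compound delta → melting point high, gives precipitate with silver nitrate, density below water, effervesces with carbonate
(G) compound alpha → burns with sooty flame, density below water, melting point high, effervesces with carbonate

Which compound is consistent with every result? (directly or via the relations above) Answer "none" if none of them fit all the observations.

For each candidate, compare predicted effects to what was observed:
(A) compound eta — density below water ✓; positive iodoform ✓ (through melting point low → positive iodoform); gives precipitate with silver nitrate ✓; effervesces with carbonate ✓; soluble in water ✓
(B) compound lambda — does not account for positive iodoform, soluble in water
(C) compound mu — density below water ✓; positive iodoform ✗; gives precipitate with silver nitrate ✗; effervesces with carbonate ✓; soluble in water ✓
(D) compound zeta — density below water ✓; positive iodoform ✗; gives precipitate with silver nitrate ✓; effervesces with carbonate ✓; soluble in water ✓
(E) compound kappa — density below water ✓; positive iodoform ✗; gives precipitate with silver nitrate ✗; effervesces with carbonate ✗; soluble in water ✗
(F) compound delta — density below water ✓; positive iodoform ✗; gives precipitate with silver nitrate ✓; effervesces with carbonate ✓; soluble in water ✗
(G) compound alpha — density below water ✓; positive iodoform ✗; gives precipitate with silver nitrate ✗; effervesces with carbonate ✓; soluble in water ✗
(A) alone accounts for all the evidence.

A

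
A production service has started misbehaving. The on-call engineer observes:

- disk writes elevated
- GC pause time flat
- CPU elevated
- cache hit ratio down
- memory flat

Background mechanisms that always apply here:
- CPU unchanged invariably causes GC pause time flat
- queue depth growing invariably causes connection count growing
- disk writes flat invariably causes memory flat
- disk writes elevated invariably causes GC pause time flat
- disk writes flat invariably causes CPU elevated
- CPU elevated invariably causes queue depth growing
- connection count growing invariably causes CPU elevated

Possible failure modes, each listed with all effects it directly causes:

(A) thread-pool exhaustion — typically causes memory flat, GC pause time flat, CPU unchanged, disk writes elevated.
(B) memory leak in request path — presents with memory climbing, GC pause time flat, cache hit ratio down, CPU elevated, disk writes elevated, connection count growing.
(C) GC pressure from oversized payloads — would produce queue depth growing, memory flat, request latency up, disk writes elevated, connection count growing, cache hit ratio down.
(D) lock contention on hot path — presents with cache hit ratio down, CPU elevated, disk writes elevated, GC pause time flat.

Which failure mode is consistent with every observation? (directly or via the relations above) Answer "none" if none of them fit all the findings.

C

For each candidate, compare predicted effects to what was observed:
(A) thread-pool exhaustion — fails on CPU elevated, cache hit ratio down (predicts CPU unchanged, not CPU elevated)
(B) memory leak in request path — fails on memory flat (predicts memory climbing, not memory flat)
(C) GC pressure from oversized payloads — disk writes elevated match; GC pause time flat match (by disk writes elevated → GC pause time flat); CPU elevated match (by connection count growing → CPU elevated); cache hit ratio down match; memory flat match
(D) lock contention on hot path — does not account for memory flat
Only (C) is consistent with every observation.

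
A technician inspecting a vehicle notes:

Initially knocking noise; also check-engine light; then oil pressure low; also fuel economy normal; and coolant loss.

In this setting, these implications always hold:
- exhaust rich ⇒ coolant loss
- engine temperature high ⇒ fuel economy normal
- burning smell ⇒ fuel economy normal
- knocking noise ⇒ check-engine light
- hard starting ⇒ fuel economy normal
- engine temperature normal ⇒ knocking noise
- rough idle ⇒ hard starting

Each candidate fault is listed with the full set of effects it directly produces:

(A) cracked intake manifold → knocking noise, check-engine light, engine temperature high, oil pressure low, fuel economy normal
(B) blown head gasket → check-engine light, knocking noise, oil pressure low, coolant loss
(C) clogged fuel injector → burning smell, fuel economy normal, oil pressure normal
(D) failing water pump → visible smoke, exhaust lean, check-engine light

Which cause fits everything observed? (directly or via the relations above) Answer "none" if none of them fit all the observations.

none

For each candidate, compare predicted effects to what was observed:
(A) cracked intake manifold — knocking noise ✓; check-engine light ✓; oil pressure low ✓; fuel economy normal ✓; coolant loss ✗
(B) blown head gasket — knocking noise ✓; check-engine light ✓; oil pressure low ✓; fuel economy normal ✗; coolant loss ✓
(C) clogged fuel injector — knocking noise ✗; check-engine light ✗; oil pressure low ✗; fuel economy normal ✓; coolant loss ✗
(D) failing water pump — knocking noise ✗; check-engine light ✓; oil pressure low ✗; fuel economy normal ✗; coolant loss ✗
No candidate is consistent with all observations.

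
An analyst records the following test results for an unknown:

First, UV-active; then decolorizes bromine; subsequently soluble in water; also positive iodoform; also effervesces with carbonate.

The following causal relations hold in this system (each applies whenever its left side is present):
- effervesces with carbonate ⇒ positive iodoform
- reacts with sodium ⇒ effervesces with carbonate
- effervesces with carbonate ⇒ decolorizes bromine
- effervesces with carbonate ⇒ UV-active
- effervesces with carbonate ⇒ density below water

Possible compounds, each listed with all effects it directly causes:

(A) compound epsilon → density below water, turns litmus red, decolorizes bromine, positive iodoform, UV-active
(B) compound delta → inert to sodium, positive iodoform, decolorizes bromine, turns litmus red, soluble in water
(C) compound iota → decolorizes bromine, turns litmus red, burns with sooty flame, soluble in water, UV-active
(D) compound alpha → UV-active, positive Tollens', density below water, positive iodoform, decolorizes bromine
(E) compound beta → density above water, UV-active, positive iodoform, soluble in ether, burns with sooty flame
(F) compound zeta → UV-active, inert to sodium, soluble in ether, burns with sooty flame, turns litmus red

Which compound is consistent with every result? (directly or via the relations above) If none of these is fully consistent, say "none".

none

For each candidate, compare predicted effects to what was observed:
(A) compound epsilon — does not account for soluble in water, effervesces with carbonate
(B) compound delta — does not account for UV-active, effervesces with carbonate
(C) compound iota — UV-active yes; decolorizes bromine yes; soluble in water yes; positive iodoform NO; effervesces with carbonate NO
(D) compound alpha — UV-active yes; decolorizes bromine yes; soluble in water NO; positive iodoform yes; effervesces with carbonate NO
(E) compound beta — UV-active yes; decolorizes bromine NO; soluble in water NO; positive iodoform yes; effervesces with carbonate NO
(F) compound zeta — UV-active yes; decolorizes bromine NO; soluble in water NO; positive iodoform NO; effervesces with carbonate NO
No candidate is consistent with all observations.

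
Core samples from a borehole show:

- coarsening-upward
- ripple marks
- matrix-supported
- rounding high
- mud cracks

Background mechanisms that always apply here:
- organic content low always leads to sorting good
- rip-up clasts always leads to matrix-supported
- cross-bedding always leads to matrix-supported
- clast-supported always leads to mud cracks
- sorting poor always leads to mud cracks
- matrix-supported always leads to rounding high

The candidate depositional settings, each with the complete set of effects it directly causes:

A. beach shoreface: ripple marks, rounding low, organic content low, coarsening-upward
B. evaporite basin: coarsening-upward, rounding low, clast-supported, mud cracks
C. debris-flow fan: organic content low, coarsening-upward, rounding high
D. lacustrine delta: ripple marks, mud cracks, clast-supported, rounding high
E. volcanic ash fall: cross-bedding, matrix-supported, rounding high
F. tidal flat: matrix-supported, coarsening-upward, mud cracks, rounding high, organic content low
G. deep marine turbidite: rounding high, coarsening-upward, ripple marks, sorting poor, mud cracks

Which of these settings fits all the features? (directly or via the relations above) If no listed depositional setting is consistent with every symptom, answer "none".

none

Per-candidate check:
(A) beach shoreface — fails on matrix-supported, rounding high, mud cracks (predicts rounding low, not rounding high)
(B) evaporite basin — fails on ripple marks, matrix-supported, rounding high (predicts clast-supported, not matrix-supported; predicts rounding low, not rounding high)
(C) debris-flow fan — coarsening-upward ✓; ripple marks ✗; matrix-supported ✗; rounding high ✓; mud cracks ✗
(D) lacustrine delta — fails on coarsening-upward, matrix-supported (predicts clast-supported, not matrix-supported)
(E) volcanic ash fall — coarsening-upward ✗; ripple marks ✗; matrix-supported ✓; rounding high ✓; mud cracks ✗
(F) tidal flat — does not account for ripple marks
(G) deep marine turbidite — does not account for matrix-supported
None of the listed candidates fits everything.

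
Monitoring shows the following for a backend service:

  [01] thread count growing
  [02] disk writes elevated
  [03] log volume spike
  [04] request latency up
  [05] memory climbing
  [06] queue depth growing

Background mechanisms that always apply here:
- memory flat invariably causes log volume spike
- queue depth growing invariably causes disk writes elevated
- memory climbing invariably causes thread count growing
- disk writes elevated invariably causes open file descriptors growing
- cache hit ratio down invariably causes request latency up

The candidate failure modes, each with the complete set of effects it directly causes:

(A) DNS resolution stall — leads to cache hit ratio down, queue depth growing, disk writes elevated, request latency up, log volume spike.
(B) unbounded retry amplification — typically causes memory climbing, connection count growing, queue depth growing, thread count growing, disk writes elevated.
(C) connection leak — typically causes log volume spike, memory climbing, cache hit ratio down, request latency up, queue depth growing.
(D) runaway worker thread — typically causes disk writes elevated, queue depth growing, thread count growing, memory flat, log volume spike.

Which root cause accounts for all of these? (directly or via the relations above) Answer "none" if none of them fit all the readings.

Testing each hypothesis:
(A) DNS resolution stall — does not account for thread count growing, memory climbing
(B) unbounded retry amplification — does not account for log volume spike, request latency up
(C) connection leak — thread count growing ✓ (via memory climbing → thread count growing); disk writes elevated ✓ (via queue depth growing → disk writes elevated); log volume spike ✓; request latency up ✓; memory climbing ✓; queue depth growing ✓
(D) runaway worker thread — thread count growing ✓; disk writes elevated ✓; log volume spike ✓; request latency up ✗; memory climbing ✗; queue depth growing ✓
(C) is the only candidate with no mismatches.

C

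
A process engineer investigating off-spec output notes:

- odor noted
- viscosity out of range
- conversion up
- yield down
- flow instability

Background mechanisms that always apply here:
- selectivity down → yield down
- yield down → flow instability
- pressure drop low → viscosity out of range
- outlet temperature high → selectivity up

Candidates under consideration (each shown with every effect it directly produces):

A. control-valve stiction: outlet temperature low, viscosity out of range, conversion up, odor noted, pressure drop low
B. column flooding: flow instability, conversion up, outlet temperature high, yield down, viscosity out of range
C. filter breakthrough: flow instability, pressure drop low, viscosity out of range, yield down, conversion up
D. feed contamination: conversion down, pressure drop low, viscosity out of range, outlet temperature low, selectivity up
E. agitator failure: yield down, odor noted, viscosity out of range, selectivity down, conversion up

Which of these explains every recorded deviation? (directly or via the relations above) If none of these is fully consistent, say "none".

Checking each candidate against the observations:
(A) control-valve stiction — does not account for yield down, flow instability
(B) column flooding — does not account for odor noted
(C) filter breakthrough — odor noted ✗; viscosity out of range ✓; conversion up ✓; yield down ✓; flow instability ✓
(D) feed contamination — odor noted ✗; viscosity out of range ✓; conversion up ✗; yield down ✗; flow instability ✗
(E) agitator failure — odor noted ✓; viscosity out of range ✓; conversion up ✓; yield down ✓; flow instability ✓ (via yield down → flow instability)
Only (E) is consistent with every observation.

E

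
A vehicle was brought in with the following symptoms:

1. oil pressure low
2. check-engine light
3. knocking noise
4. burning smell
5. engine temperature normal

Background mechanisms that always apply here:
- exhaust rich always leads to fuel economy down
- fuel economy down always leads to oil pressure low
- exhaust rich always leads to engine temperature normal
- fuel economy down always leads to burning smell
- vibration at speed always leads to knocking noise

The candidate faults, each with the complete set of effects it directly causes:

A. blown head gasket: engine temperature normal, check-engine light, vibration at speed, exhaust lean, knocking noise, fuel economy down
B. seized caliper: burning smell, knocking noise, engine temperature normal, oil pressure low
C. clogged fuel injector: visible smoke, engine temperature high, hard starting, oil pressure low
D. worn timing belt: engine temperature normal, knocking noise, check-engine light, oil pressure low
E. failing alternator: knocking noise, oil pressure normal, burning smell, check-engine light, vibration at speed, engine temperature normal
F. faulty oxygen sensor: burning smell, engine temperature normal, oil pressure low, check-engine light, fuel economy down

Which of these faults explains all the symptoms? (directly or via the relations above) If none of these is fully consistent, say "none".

A

For each candidate, compare predicted effects to what was observed:
(A) blown head gasket — accounts for every observation (oil pressure low through fuel economy down → oil pressure low)
(B) seized caliper — oil pressure low ✓; check-engine light ✗; knocking noise ✓; burning smell ✓; engine temperature normal ✓
(C) clogged fuel injector — fails on check-engine light, knocking noise, burning smell, engine temperature normal (predicts engine temperature high, not engine temperature normal)
(D) worn timing belt — does not account for burning smell
(E) failing alternator — oil pressure low ✗; check-engine light ✓; knocking noise ✓; burning smell ✓; engine temperature normal ✓
(F) faulty oxygen sensor — oil pressure low ✓; check-engine light ✓; knocking noise ✗; burning smell ✓; engine temperature normal ✓
(A) alone accounts for all the evidence.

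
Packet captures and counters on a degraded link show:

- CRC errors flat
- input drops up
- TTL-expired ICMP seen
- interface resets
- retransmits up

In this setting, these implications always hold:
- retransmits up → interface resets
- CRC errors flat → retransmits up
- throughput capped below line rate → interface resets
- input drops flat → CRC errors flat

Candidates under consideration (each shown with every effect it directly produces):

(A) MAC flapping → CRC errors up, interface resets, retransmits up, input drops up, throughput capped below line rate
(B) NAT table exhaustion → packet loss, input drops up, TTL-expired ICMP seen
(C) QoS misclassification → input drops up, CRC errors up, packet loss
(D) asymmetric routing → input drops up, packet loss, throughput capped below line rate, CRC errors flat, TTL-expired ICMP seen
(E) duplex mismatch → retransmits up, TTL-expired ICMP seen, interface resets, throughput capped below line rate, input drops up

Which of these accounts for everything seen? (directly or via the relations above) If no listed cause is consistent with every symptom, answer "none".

D

Checking each candidate against the observations:
(A) MAC flapping — CRC errors flat NO; input drops up yes; TTL-expired ICMP seen NO; interface resets yes; retransmits up yes
(B) NAT table exhaustion — CRC errors flat NO; input drops up yes; TTL-expired ICMP seen yes; interface resets NO; retransmits up NO
(C) QoS misclassification — CRC errors flat NO; input drops up yes; TTL-expired ICMP seen NO; interface resets NO; retransmits up NO
(D) asymmetric routing — accounts for every observation (interface resets by throughput capped below line rate → interface resets)
(E) duplex mismatch — CRC errors flat NO; input drops up yes; TTL-expired ICMP seen yes; interface resets yes; retransmits up yes
(D) is the only candidate with no mismatches.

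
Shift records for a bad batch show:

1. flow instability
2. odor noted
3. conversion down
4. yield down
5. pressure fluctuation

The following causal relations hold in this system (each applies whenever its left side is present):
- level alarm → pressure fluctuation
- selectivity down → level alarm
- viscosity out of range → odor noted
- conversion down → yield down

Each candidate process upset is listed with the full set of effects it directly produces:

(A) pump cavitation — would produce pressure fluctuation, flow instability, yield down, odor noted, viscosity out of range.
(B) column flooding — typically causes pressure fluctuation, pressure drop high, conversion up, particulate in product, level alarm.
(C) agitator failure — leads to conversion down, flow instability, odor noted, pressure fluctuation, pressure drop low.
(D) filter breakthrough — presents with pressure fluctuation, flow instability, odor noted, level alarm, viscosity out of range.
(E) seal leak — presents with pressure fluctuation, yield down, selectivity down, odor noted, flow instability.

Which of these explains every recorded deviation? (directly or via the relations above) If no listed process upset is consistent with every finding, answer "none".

C

Per-candidate check:
(A) pump cavitation — flow instability match; odor noted match; conversion down miss; yield down match; pressure fluctuation match
(B) column flooding — fails on flow instability, odor noted, conversion down, yield down (predicts conversion up, not conversion down)
(C) agitator failure — flow instability match; odor noted match; conversion down match; yield down match (through conversion down → yield down); pressure fluctuation match
(D) filter breakthrough — flow instability match; odor noted match; conversion down miss; yield down miss; pressure fluctuation match
(E) seal leak — flow instability match; odor noted match; conversion down miss; yield down match; pressure fluctuation match
(C) is the only candidate with no mismatches.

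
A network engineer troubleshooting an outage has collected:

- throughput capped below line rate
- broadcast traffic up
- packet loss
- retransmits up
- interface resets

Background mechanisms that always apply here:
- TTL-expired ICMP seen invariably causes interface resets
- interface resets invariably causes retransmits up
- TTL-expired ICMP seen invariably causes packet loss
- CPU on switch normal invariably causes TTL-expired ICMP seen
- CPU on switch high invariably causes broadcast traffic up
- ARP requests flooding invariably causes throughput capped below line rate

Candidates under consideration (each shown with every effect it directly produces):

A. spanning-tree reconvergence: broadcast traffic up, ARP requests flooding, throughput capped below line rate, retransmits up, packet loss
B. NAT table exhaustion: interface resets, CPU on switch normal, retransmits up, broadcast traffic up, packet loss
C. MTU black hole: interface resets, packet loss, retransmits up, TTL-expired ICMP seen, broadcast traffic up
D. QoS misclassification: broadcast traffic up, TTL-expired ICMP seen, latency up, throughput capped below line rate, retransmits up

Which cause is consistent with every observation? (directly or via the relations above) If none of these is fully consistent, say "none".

D

Per-candidate check:
(A) spanning-tree reconvergence — does not account for interface resets
(B) NAT table exhaustion — throughput capped below line rate ✗; broadcast traffic up ✓; packet loss ✓; retransmits up ✓; interface resets ✓
(C) MTU black hole — throughput capped below line rate ✗; broadcast traffic up ✓; packet loss ✓; retransmits up ✓; interface resets ✓
(D) QoS misclassification — accounts for every observation (packet loss through TTL-expired ICMP seen → packet loss)
(D) alone accounts for all the evidence.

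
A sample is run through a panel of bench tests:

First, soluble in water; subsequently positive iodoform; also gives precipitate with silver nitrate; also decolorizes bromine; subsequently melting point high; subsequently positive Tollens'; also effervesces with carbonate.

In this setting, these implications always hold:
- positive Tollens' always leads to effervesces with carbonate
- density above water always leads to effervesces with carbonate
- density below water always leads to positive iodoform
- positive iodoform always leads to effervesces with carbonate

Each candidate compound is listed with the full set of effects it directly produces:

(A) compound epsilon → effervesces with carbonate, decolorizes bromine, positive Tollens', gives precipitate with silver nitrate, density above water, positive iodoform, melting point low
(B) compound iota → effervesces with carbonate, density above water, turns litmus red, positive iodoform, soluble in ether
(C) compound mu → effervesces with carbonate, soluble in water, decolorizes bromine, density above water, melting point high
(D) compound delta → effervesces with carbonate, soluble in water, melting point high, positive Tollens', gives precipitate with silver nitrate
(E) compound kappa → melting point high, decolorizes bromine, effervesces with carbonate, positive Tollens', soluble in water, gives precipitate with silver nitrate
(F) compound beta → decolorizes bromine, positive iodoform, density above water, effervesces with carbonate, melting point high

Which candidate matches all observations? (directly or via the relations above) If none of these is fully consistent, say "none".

Testing each hypothesis:
(A) compound epsilon — soluble in water miss; positive iodoform match; gives precipitate with silver nitrate match; decolorizes bromine match; melting point high miss; positive Tollens' match; effervesces with carbonate match
(B) compound iota — soluble in water miss; positive iodoform match; gives precipitate with silver nitrate miss; decolorizes bromine miss; melting point high miss; positive Tollens' miss; effervesces with carbonate match
(C) compound mu — does not account for positive iodoform, gives precipitate with silver nitrate, positive Tollens'
(D) compound delta — does not account for positive iodoform, decolorizes bromine
(E) compound kappa — soluble in water match; positive iodoform miss; gives precipitate with silver nitrate match; decolorizes bromine match; melting point high match; positive Tollens' match; effervesces with carbonate match
(F) compound beta — soluble in water miss; positive iodoform match; gives precipitate with silver nitrate miss; decolorizes bromine match; melting point high match; positive Tollens' miss; effervesces with carbonate match
No candidate is consistent with all observations.

none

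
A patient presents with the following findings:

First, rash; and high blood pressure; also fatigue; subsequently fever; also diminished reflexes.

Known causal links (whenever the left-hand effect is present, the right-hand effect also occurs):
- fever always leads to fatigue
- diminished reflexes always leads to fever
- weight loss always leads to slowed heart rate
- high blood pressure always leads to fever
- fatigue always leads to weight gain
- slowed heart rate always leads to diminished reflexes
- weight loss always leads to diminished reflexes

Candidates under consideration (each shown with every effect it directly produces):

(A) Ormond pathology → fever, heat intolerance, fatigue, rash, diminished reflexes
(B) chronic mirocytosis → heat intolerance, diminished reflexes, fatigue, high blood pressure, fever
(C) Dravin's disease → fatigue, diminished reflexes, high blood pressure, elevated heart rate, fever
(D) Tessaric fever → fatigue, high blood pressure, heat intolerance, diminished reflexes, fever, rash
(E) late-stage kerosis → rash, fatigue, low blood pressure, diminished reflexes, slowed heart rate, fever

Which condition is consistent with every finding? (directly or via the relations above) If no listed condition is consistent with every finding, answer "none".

Testing each hypothesis:
(A) Ormond pathology — rash yes; high blood pressure NO; fatigue yes; fever yes; diminished reflexes yes
(B) chronic mirocytosis — does not account for rash
(C) Dravin's disease — rash NO; high blood pressure yes; fatigue yes; fever yes; diminished reflexes yes
(D) Tessaric fever — accounts for every observation
(E) late-stage kerosis — rash yes; high blood pressure NO; fatigue yes; fever yes; diminished reflexes yes
(D) is the only candidate with no mismatches.

D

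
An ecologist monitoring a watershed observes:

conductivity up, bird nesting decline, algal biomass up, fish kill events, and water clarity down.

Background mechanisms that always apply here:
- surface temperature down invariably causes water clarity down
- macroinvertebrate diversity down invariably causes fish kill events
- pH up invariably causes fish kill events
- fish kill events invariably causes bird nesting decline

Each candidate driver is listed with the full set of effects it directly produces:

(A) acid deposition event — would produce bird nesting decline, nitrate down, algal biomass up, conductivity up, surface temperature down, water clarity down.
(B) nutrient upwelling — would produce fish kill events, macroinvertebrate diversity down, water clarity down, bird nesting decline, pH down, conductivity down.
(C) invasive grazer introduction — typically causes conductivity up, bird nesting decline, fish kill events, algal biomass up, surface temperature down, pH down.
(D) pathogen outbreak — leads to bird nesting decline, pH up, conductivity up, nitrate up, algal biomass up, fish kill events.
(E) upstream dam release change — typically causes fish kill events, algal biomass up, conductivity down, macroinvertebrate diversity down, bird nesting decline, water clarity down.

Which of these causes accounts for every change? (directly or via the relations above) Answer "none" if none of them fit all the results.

Per-candidate check:
(A) acid deposition event — conductivity up match; bird nesting decline match; algal biomass up match; fish kill events miss; water clarity down match
(B) nutrient upwelling — fails on conductivity up, algal biomass up (predicts conductivity down, not conductivity up)
(C) invasive grazer introduction — accounts for every observation (water clarity down by surface temperature down → water clarity down)
(D) pathogen outbreak — conductivity up match; bird nesting decline match; algal biomass up match; fish kill events match; water clarity down miss
(E) upstream dam release change — fails on conductivity up (predicts conductivity down, not conductivity up)
(C) is the only candidate with no mismatches.

C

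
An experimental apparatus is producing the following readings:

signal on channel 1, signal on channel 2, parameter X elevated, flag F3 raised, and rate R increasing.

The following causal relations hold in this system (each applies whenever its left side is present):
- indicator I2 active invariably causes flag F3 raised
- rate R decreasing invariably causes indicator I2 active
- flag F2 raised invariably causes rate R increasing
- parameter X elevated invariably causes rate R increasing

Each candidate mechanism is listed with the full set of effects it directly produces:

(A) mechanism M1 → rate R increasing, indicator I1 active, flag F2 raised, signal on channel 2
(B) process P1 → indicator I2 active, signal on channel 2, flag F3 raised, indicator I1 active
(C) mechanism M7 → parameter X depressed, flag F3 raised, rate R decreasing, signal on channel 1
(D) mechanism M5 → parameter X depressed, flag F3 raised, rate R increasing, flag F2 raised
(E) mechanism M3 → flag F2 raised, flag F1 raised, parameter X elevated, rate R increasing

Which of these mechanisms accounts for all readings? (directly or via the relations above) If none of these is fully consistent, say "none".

Testing each hypothesis:
(A) mechanism M1 — signal on channel 1 NO; signal on channel 2 yes; parameter X elevated NO; flag F3 raised NO; rate R increasing yes
(B) process P1 — signal on channel 1 NO; signal on channel 2 yes; parameter X elevated NO; flag F3 raised yes; rate R increasing NO
(C) mechanism M7 — signal on channel 1 yes; signal on channel 2 NO; parameter X elevated NO; flag F3 raised yes; rate R increasing NO
(D) mechanism M5 — fails on signal on channel 1, signal on channel 2, parameter X elevated (predicts parameter X depressed, not parameter X elevated)
(E) mechanism M3 — signal on channel 1 NO; signal on channel 2 NO; parameter X elevated yes; flag F3 raised NO; rate R increasing yes
No candidate is consistent with all observations.

none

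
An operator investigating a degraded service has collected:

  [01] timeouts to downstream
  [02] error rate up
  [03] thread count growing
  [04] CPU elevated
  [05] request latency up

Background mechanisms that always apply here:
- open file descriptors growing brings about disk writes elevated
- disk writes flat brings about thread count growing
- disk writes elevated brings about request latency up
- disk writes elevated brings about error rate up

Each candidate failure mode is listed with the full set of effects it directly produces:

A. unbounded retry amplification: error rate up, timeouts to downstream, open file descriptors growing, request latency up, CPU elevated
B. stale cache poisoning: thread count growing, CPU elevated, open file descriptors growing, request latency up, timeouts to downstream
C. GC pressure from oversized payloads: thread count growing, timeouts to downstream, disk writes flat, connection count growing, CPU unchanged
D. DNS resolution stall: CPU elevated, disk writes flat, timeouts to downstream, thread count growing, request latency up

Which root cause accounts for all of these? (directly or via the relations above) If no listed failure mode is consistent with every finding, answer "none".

B

Testing each hypothesis:
(A) unbounded retry amplification — timeouts to downstream yes; error rate up yes; thread count growing NO; CPU elevated yes; request latency up yes
(B) stale cache poisoning — accounts for every observation (error rate up by open file descriptors growing → disk writes elevated → error rate up)
(C) GC pressure from oversized payloads — timeouts to downstream yes; error rate up NO; thread count growing yes; CPU elevated NO; request latency up NO
(D) DNS resolution stall — does not account for error rate up
(B) alone accounts for all the evidence.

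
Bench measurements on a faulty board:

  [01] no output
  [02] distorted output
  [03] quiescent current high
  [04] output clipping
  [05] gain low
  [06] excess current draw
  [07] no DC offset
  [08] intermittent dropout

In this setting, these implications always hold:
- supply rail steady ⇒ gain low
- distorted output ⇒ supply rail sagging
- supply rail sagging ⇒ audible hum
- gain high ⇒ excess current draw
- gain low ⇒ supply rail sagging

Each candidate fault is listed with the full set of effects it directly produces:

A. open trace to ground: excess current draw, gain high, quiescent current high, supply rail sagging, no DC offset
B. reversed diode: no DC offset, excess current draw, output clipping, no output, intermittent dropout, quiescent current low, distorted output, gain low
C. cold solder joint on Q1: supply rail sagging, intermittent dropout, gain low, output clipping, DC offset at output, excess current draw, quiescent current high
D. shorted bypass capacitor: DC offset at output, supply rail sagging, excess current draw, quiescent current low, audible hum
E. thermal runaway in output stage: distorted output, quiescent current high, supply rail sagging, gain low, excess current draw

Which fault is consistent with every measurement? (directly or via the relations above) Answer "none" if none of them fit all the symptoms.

none

Checking each candidate against the observations:
(A) open trace to ground — no output -; distorted output -; quiescent current high +; output clipping -; gain low -; excess current draw +; no DC offset +; intermittent dropout -
(B) reversed diode — fails on quiescent current high (predicts quiescent current low, not quiescent current high)
(C) cold solder joint on Q1 — fails on no output, distorted output, no DC offset (predicts DC offset at output, not no DC offset)
(D) shorted bypass capacitor — no output -; distorted output -; quiescent current high -; output clipping -; gain low -; excess current draw +; no DC offset -; intermittent dropout -
(E) thermal runaway in output stage — does not account for no output, output clipping, no DC offset, intermittent dropout
None of the listed candidates fits everything.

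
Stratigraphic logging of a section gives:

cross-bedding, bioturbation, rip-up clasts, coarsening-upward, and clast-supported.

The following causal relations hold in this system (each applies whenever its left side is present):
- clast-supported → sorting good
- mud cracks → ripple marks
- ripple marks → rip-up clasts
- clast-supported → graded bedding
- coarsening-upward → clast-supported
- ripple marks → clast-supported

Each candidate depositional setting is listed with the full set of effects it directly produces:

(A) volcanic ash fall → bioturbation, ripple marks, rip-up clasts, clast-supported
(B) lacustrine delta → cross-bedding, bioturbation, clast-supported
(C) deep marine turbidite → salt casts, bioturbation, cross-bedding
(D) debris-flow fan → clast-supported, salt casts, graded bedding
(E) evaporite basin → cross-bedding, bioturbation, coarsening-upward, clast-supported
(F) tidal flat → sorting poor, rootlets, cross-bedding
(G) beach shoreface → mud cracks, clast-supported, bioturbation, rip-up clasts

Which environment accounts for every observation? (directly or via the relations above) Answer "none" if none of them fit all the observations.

none

Testing each hypothesis:
(A) volcanic ash fall — cross-bedding -; bioturbation +; rip-up clasts +; coarsening-upward -; clast-supported +
(B) lacustrine delta — does not account for rip-up clasts, coarsening-upward
(C) deep marine turbidite — does not account for rip-up clasts, coarsening-upward, clast-supported
(D) debris-flow fan — cross-bedding -; bioturbation -; rip-up clasts -; coarsening-upward -; clast-supported +
(E) evaporite basin — cross-bedding +; bioturbation +; rip-up clasts -; coarsening-upward +; clast-supported +
(F) tidal flat — cross-bedding +; bioturbation -; rip-up clasts -; coarsening-upward -; clast-supported -
(G) beach shoreface — does not account for cross-bedding, coarsening-upward
None of the listed candidates fits everything.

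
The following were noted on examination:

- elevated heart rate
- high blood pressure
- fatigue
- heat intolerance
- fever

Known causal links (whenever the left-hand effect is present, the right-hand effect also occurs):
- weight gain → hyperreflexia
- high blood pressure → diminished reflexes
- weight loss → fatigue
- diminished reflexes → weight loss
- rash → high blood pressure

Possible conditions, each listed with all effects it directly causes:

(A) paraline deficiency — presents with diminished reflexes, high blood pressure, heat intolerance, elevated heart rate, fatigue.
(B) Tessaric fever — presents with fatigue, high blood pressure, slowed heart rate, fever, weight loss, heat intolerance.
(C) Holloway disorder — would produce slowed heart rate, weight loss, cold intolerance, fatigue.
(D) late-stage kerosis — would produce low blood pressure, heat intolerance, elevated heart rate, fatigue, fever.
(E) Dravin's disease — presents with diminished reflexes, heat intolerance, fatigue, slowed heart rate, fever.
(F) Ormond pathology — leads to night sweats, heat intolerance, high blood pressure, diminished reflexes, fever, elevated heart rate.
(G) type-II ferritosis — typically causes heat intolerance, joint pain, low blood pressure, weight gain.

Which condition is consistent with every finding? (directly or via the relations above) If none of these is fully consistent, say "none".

Per-candidate check:
(A) paraline deficiency — does not account for fever
(B) Tessaric fever — fails on elevated heart rate (predicts slowed heart rate, not elevated heart rate)
(C) Holloway disorder — fails on elevated heart rate, high blood pressure, heat intolerance, fever (predicts slowed heart rate, not elevated heart rate; predicts cold intolerance, not heat intolerance)
(D) late-stage kerosis — fails on high blood pressure (predicts low blood pressure, not high blood pressure)
(E) Dravin's disease — fails on elevated heart rate, high blood pressure (predicts slowed heart rate, not elevated heart rate)
(F) Ormond pathology — accounts for every observation (fatigue by diminished reflexes → weight loss → fatigue)
(G) type-II ferritosis — fails on elevated heart rate, high blood pressure, fatigue, fever (predicts low blood pressure, not high blood pressure)
Only (F) is consistent with every observation.

F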